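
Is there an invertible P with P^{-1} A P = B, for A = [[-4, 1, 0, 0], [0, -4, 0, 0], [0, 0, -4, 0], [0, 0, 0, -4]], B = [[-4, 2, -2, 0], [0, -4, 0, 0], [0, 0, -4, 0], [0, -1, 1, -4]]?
Yes.

Two matrices over a field are similar if and only if they have the same invariant factors.

Both A and B have characteristic polynomial (x + 4)^4 and minimal polynomial (x + 4)^2. Computing further, both have invariant factors x + 4, x + 4, (x + 4)^2. Hence A and B are similar.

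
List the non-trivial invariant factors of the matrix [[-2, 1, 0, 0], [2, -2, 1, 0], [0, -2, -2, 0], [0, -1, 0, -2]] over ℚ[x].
x + 2, (x + 2)^3

The Jordan structure of A has elementary divisors (x + 2)^3, (x + 2). Arranging the block sizes at each eigenvalue in decreasing order and taking row products gives the invariant factors.

Invariant factors (smallest first, each dividing the next): x + 2, (x + 2)^3.

Check: the last factor (x + 2)^3 is the minimal polynomial, and the product (x + 2)^4 is the characteristic polynomial.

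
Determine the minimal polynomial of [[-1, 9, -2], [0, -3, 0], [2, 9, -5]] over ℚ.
The characteristic polynomial factors as (x + 3)^3. The minimal polynomial is ∏(x - λ)^{k_λ} where k_λ is the size of the largest Jordan block at λ.

For λ = -3: rank(A + 3I) = 1, and the largest Jordan block has size 2 (the smallest k with rank((A + 3I)^k) = rank((A + 3I)^(k+1))).

So m_A(x) = (x + 3)^2.

m_A(x) = (x + 3)^2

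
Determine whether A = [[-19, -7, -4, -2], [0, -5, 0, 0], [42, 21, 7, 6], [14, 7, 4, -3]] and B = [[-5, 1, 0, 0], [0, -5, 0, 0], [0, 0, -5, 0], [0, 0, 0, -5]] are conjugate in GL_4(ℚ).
Yes.

Two matrices over a field are similar if and only if they have the same invariant factors.

Both A and B have characteristic polynomial (x + 5)^4 and minimal polynomial (x + 5)^2. Computing further, both have invariant factors x + 5, x + 5, (x + 5)^2. Hence A and B are similar.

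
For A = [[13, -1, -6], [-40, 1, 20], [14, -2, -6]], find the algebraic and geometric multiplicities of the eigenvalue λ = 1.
algebraic multiplicity 2, geometric multiplicity 1

The characteristic polynomial is (x - 6)(x - 1)^2, so the factor x - 1 appears with exponent 2: the algebraic multiplicity is 2.

rank(A - I) = 2, so the eigenspace has dimension 3 - 2 = 1: the geometric multiplicity is 1.

Since 1 < 2, A is not diagonalizable.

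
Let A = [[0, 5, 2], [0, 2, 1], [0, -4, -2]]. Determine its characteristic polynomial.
xI - A = [[x, -5, -2], [0, x - 2, -1], [0, 4, x + 2]].

Expanding det(xI - A) along the first row:
det(xI - A) = + (x)·det([[x - 2, -1], [4, x + 2]]) - (-5)·det([[0, -1], [0, x + 2]]) + (-2)·det([[0, x - 2], [0, 4]]).

Evaluating gives χ_A(x) = x^3.

χ_A(x) = x^3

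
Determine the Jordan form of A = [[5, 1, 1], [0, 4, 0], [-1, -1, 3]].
J = [[4, 1, 0], [0, 4, 0], [0, 0, 4]]

The characteristic polynomial is det(xI - A) = (x - 4)^3, so the eigenvalues are 4 (algebraic multiplicity 3).

For λ = 4: rank(A - 4I) = 1, rank((A - 4I)^2) = 0. The eigenspace has dimension 3 - 1 = 2, so there are 2 Jordan blocks; the rank sequence gives block sizes [2, 1].

Assembling the blocks gives the Jordan form J above.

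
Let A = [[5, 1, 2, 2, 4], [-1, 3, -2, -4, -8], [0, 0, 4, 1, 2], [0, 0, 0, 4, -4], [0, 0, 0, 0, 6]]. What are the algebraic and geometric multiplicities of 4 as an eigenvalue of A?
algebraic multiplicity 4, geometric multiplicity 2

The characteristic polynomial is (x - 6)(x - 4)^4, so the factor x - 4 appears with exponent 4: the algebraic multiplicity is 4.

rank(A - 4I) = 3, so the eigenspace has dimension 5 - 3 = 2: the geometric multiplicity is 2.

Since 2 < 4, A is not diagonalizable.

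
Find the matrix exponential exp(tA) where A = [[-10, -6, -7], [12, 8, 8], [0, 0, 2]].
e^{tA} = [[(2 - e^{6*t})*e^{-4*t}, (1 - e^{6*t})*e^{-4*t}, (-(t + 1)*e^{6*t} + 1)*e^{-4*t}], [(2*e^{6*t} - 2)*e^{-4*t}, (2*e^{6*t} - 1)*e^{-4*t}, ((2*t + 1)*e^{6*t} - 1)*e^{-4*t}], [0, 0, e^{2*t}]]

A has Jordan form J = [[-4, 0, 0], [0, 2, 1], [0, 0, 2]] with A = PJP^{-1}, so e^{tA} = P e^{tJ} P^{-1}.

For a Jordan block J_k(λ), e^{tJ_k(λ)} = e^{λt} · (I + tN + t^2 N^2/2! + ... + t^{k-1} N^{k-1}/(k-1)!) where N is the nilpotent superdiagonal part.

Assembling the blocks and conjugating back gives the entries of e^{tA} as shown above.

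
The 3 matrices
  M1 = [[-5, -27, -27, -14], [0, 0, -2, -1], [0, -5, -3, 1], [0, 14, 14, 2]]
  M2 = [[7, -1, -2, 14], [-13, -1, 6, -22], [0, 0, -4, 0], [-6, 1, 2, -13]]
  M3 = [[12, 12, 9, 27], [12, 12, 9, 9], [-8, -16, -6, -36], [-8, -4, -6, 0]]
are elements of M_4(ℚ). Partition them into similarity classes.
3 classes: {M1}, {M2}, {M3}

Characteristic polynomials: χ_{M1} = (x - 2)^2(x + 5)^2, χ_{M2} = (x - 1)(x + 4)^3, χ_{M3} = x(x - 6)^3.

{M1}: invariant factors (x - 2)^2(x + 5)^2.

{M2}: invariant factors x + 4, (x - 1)(x + 4)^2.

{M3}: invariant factors x - 6, x(x - 6)^2.

Matrices are similar if and only if their invariant-factor lists agree; the partition into similarity classes is {M1}, {M2}, {M3}.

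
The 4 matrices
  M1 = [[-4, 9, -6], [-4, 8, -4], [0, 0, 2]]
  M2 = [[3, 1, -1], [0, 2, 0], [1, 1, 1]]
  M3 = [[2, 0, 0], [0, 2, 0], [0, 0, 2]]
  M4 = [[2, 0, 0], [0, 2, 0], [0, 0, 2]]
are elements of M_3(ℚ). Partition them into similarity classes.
2 classes: {M1, M2}, {M3, M4}

Characteristic polynomials: χ_{M1} = (x - 2)^3, χ_{M2} = (x - 2)^3, χ_{M3} = (x - 2)^3, χ_{M4} = (x - 2)^3.

{M1, M2}: invariant factors x - 2, (x - 2)^2.

{M3, M4}: invariant factors x - 2, x - 2, x - 2.

Matrices are similar if and only if their invariant-factor lists agree; the partition into similarity classes is {M1, M2}, {M3, M4}.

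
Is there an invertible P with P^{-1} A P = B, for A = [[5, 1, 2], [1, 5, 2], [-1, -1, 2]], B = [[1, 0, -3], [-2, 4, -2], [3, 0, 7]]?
Two matrices over a field are similar if and only if they have the same invariant factors.

Both A and B have characteristic polynomial (x - 4)^3 and minimal polynomial (x - 4)^2. Computing further, both have invariant factors x - 4, (x - 4)^2. Hence A and B are similar.

Yes.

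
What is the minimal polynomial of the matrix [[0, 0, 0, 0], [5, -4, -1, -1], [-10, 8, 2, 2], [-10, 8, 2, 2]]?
The characteristic polynomial factors as x^4. The minimal polynomial is ∏(x - λ)^{k_λ} where k_λ is the size of the largest Jordan block at λ.

For λ = 0: rank(A) = 1, and the largest Jordan block has size 2 (the smallest k with rank(A^k) = rank(A^(k+1))).

So m_A(x) = x^2.

m_A(x) = x^2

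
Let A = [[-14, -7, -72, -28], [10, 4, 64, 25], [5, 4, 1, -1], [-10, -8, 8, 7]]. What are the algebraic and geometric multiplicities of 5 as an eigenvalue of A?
The characteristic polynomial is (x - 5)(x - 1)(x + 4)^2, so the factor x - 5 appears with exponent 1: the algebraic multiplicity is 1.

rank(A - 5I) = 3, so the eigenspace has dimension 4 - 3 = 1: the geometric multiplicity is 1.

algebraic multiplicity 1, geometric multiplicity 1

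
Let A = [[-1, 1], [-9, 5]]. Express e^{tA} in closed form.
A has Jordan form J = [[2, 1], [0, 2]] with A = PJP^{-1}, so e^{tA} = P e^{tJ} P^{-1}.

For a Jordan block J_k(λ), e^{tJ_k(λ)} = e^{λt} · (I + tN + t^2 N^2/2! + ... + t^{k-1} N^{k-1}/(k-1)!) where N is the nilpotent superdiagonal part.

Assembling the blocks and conjugating back gives the entries of e^{tA} as shown above.

e^{tA} = [[(1 - 3*t)*e^{2*t}, t*e^{2*t}], [-9*t*e^{2*t}, (3*t + 1)*e^{2*t}]]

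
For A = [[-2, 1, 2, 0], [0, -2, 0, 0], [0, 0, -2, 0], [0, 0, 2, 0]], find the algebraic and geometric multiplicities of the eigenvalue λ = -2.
algebraic multiplicity 3, geometric multiplicity 2

The characteristic polynomial is x(x + 2)^3, so the factor x + 2 appears with exponent 3: the algebraic multiplicity is 3.

rank(A + 2I) = 2, so the eigenspace has dimension 4 - 2 = 2: the geometric multiplicity is 2.

Since 2 < 3, A is not diagonalizable.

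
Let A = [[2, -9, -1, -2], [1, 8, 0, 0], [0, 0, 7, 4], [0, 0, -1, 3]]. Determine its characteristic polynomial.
χ_A(x) = (x - 5)^4

xI - A = [[x - 2, 9, 1, 2], [-1, x - 8, 0, 0], [0, 0, x - 7, -4], [0, 0, 1, x - 3]].

Expanding det(xI - A) along the first row:
det(xI - A) = + (x - 2)·det([[x - 8, 0, 0], [0, x - 7, -4], [0, 1, x - 3]]) - (9)·det([[-1, 0, 0], [0, x - 7, -4], [0, 1, x - 3]]) + (1)·det([[-1, x - 8, 0], [0, 0, -4], [0, 0, x - 3]]) - (2)·det([[-1, x - 8, 0], [0, 0, x - 7], [0, 0, 1]]).

Evaluating gives χ_A(x) = x^4 - 20x^3 + 150x^2 - 500x + 625 = (x - 5)^4.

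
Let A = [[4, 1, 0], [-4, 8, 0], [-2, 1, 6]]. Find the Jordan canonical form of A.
J = [[6, 1, 0], [0, 6, 0], [0, 0, 6]]

The characteristic polynomial is det(xI - A) = (x - 6)^3, so the eigenvalues are 6 (algebraic multiplicity 3).

For λ = 6: rank(A - 6I) = 1, rank((A - 6I)^2) = 0. The eigenspace has dimension 3 - 1 = 2, so there are 2 Jordan blocks; the rank sequence gives block sizes [2, 1].

Assembling the blocks gives the Jordan form J above.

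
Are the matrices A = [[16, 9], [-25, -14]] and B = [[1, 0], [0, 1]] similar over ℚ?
No.

Both have characteristic polynomial (x - 1)^2, but the minimal polynomial of A is (x - 1)^2 while the minimal polynomial of B is x - 1. The minimal polynomial is a similarity invariant, so A and B are not similar.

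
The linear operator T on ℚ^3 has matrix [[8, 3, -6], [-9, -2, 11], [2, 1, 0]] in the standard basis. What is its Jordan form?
The characteristic polynomial is det(xI - A) = (x - 2)^3, so the eigenvalues are 2 (algebraic multiplicity 3).

For λ = 2: rank(A - 2I) = 2, rank((A - 2I)^2) = 1, rank((A - 2I)^3) = 0. The eigenspace has dimension 3 - 2 = 1, so there is 1 Jordan block; the rank sequence gives block sizes [3].

Assembling the blocks gives the Jordan form J above.

J = [[2, 1, 0], [0, 2, 1], [0, 0, 2]]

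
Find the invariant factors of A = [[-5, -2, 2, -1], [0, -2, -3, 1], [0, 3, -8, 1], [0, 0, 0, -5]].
The Jordan structure of A has elementary divisors (x + 5)^2, (x + 5)^2. Arranging the block sizes at each eigenvalue in decreasing order and taking row products gives the invariant factors.

Invariant factors (smallest first, each dividing the next): (x + 5)^2, (x + 5)^2.

Check: the last factor (x + 5)^2 is the minimal polynomial, and the product (x + 5)^4 is the characteristic polynomial.

(x + 5)^2, (x + 5)^2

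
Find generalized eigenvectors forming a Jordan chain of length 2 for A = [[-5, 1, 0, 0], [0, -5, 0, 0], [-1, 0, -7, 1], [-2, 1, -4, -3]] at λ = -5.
v_1 = [[1, 1, 0, 0]]^T, v_2 = [[1, 0, -1, -1]]^T

We seek v_1 ∈ ker((A + 5I)^2) \ ker(A + 5I), then set v_{i+1} = (A + 5I) v_i.

One such chain is v_1 = [[1, 1, 0, 0]]^T, v_2 = [[1, 0, -1, -1]]^T. Check: (A + 5I) v_2 = [[0, 0, 0, 0]]^T = 0.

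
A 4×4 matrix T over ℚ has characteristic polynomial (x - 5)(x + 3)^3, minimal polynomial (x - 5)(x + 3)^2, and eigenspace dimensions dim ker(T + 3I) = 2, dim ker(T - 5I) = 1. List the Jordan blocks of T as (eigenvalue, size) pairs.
λ = -3: algebraic multiplicity 3 (exponent in χ_T), largest block size 2 (exponent in m_T), 2 blocks (geometric multiplicity). These force block sizes [2, 1].
λ = 5: algebraic multiplicity 1 (exponent in χ_T), largest block size 1 (exponent in m_T), 1 block (geometric multiplicity). This forces block sizes [1].

Jordan blocks: (-3, 2), (-3, 1), (5, 1)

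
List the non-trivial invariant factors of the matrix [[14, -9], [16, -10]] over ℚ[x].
The Jordan structure of A has elementary divisors (x - 2)^2. Arranging the block sizes at each eigenvalue in decreasing order and taking row products gives the invariant factors.

Invariant factors (smallest first, each dividing the next): (x - 2)^2.

Check: the last factor (x - 2)^2 is the minimal polynomial, and the product (x - 2)^2 is the characteristic polynomial.

(x - 2)^2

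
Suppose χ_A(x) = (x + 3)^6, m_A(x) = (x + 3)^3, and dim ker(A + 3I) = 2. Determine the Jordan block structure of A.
Jordan blocks: (-3, 3), (-3, 3)

λ = -3: algebraic multiplicity 6 (exponent in χ_A), largest block size 3 (exponent in m_A), 2 blocks (geometric multiplicity). These force block sizes [3, 3].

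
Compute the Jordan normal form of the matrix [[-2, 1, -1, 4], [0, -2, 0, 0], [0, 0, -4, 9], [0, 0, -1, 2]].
J = [[-2, 1, 0, 0], [0, -2, 0, 0], [0, 0, -1, 1], [0, 0, 0, -1]]

The characteristic polynomial is det(xI - A) = (x + 1)^2(x + 2)^2, so the eigenvalues are -2 (algebraic multiplicity 2), -1 (algebraic multiplicity 2).

For λ = -2: rank(A + 2I) = 3, rank((A + 2I)^2) = 2. The eigenspace has dimension 4 - 3 = 1, so there is 1 Jordan block; the rank sequence gives block sizes [2].

For λ = -1: rank(A + I) = 3, rank((A + I)^2) = 2. The eigenspace has dimension 4 - 3 = 1, so there is 1 Jordan block; the rank sequence gives block sizes [2].

Assembling the blocks gives the Jordan form J above.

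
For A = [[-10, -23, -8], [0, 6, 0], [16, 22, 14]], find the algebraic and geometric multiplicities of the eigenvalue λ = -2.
The characteristic polynomial is (x - 6)^2(x + 2), so the factor x + 2 appears with exponent 1: the algebraic multiplicity is 1.

rank(A + 2I) = 2, so the eigenspace has dimension 3 - 2 = 1: the geometric multiplicity is 1.

algebraic multiplicity 1, geometric multiplicity 1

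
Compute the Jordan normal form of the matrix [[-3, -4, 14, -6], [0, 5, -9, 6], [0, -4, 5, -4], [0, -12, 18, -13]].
The characteristic polynomial is det(xI - A) = (x + 1)^3(x + 3), so the eigenvalues are -3 (algebraic multiplicity 1), -1 (algebraic multiplicity 3).

For λ = -3: algebraic multiplicity 1 gives one 1×1 block.

For λ = -1: rank(A + I) = 2, rank((A + I)^2) = 1. The eigenspace has dimension 4 - 2 = 2, so there are 2 Jordan blocks; the rank sequence gives block sizes [2, 1].

Assembling the blocks gives the Jordan form J above.

J = [[-3, 0, 0, 0], [0, -1, 1, 0], [0, 0, -1, 0], [0, 0, 0, -1]]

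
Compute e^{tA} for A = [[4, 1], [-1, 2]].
A has Jordan form J = [[3, 1], [0, 3]] with A = PJP^{-1}, so e^{tA} = P e^{tJ} P^{-1}.

For a Jordan block J_k(λ), e^{tJ_k(λ)} = e^{λt} · (I + tN + t^2 N^2/2! + ... + t^{k-1} N^{k-1}/(k-1)!) where N is the nilpotent superdiagonal part.

Assembling the blocks and conjugating back gives the entries of e^{tA} as shown above.

e^{tA} = [[(t + 1)*e^{3*t}, t*e^{3*t}], [-t*e^{3*t}, (1 - t)*e^{3*t}]]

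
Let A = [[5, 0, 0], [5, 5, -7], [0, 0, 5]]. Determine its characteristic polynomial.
xI - A = [[x - 5, 0, 0], [-5, x - 5, 7], [0, 0, x - 5]].

Expanding det(xI - A) along the first row:
det(xI - A) = + (x - 5)·det([[x - 5, 7], [0, x - 5]]) - (0)·det([[-5, 7], [0, x - 5]]) + (0)·det([[-5, x - 5], [0, 0]]).

Evaluating gives χ_A(x) = x^3 - 15x^2 + 75x - 125 = (x - 5)^3.

χ_A(x) = (x - 5)^3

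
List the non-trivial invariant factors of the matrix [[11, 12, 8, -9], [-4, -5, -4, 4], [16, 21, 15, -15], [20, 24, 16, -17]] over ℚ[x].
(x - 1)^2, (x - 1)^2

The Jordan structure of A has elementary divisors (x - 1)^2, (x - 1)^2. Arranging the block sizes at each eigenvalue in decreasing order and taking row products gives the invariant factors.

Invariant factors (smallest first, each dividing the next): (x - 1)^2, (x - 1)^2.

Check: the last factor (x - 1)^2 is the minimal polynomial, and the product (x - 1)^4 is the characteristic polynomial.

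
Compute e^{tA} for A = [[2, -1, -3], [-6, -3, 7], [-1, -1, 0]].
e^{tA} = [[(-t + e^{5*t})*e^{-2*t}, -t*e^{-2*t}, (2*t - e^{5*t} + 1)*e^{-2*t}], [(-t - e^{5*t} + 1)*e^{-2*t}, (1 - t)*e^{-2*t}, (2*t + e^{5*t} - 1)*e^{-2*t}], [-t*e^{-2*t}, -t*e^{-2*t}, (2*t + 1)*e^{-2*t}]]

A has Jordan form J = [[-2, 1, 0], [0, -2, 0], [0, 0, 3]] with A = PJP^{-1}, so e^{tA} = P e^{tJ} P^{-1}.

For a Jordan block J_k(λ), e^{tJ_k(λ)} = e^{λt} · (I + tN + t^2 N^2/2! + ... + t^{k-1} N^{k-1}/(k-1)!) where N is the nilpotent superdiagonal part.

Assembling the blocks and conjugating back gives the entries of e^{tA} as shown above.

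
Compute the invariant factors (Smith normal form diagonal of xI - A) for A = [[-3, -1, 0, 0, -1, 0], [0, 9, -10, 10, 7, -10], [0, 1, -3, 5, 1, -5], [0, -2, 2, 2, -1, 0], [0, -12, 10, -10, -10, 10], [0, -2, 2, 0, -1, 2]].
(x - 2)(x + 3), (x - 2)^2(x + 3)^2

The Jordan structure of A has elementary divisors (x + 3)^2, (x + 3), (x - 2)^2, (x - 2). Arranging the block sizes at each eigenvalue in decreasing order and taking row products gives the invariant factors.

Invariant factors (smallest first, each dividing the next): (x - 2)(x + 3), (x - 2)^2(x + 3)^2.

Check: the last factor (x - 2)^2(x + 3)^2 is the minimal polynomial, and the product (x - 2)^3(x + 3)^3 is the characteristic polynomial.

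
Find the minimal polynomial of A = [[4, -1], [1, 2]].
m_A(x) = (x - 3)^2

The characteristic polynomial factors as (x - 3)^2. The minimal polynomial is ∏(x - λ)^{k_λ} where k_λ is the size of the largest Jordan block at λ.

For λ = 3: rank(A - 3I) = 1, and the largest Jordan block has size 2 (the smallest k with rank((A - 3I)^k) = rank((A - 3I)^(k+1))).

So m_A(x) = (x - 3)^2.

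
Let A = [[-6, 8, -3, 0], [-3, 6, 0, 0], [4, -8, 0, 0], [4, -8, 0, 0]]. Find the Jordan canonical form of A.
J = [[0, 1, 0, 0], [0, 0, 1, 0], [0, 0, 0, 0], [0, 0, 0, 0]]

The characteristic polynomial is det(xI - A) = x^4, so the eigenvalues are 0 (algebraic multiplicity 4).

For λ = 0: rank(A) = 2, rank(A^2) = 1, rank(A^3) = 0. The eigenspace has dimension 4 - 2 = 2, so there are 2 Jordan blocks; the rank sequence gives block sizes [3, 1].

Assembling the blocks gives the Jordan form J above.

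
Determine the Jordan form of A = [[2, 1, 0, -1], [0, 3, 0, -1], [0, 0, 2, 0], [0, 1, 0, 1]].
The characteristic polynomial is det(xI - A) = (x - 2)^4, so the eigenvalues are 2 (algebraic multiplicity 4).

For λ = 2: rank(A - 2I) = 1, rank((A - 2I)^2) = 0. The eigenspace has dimension 4 - 1 = 3, so there are 3 Jordan blocks; the rank sequence gives block sizes [2, 1, 1].

Assembling the blocks gives the Jordan form J above.

J = [[2, 1, 0, 0], [0, 2, 0, 0], [0, 0, 2, 0], [0, 0, 0, 2]]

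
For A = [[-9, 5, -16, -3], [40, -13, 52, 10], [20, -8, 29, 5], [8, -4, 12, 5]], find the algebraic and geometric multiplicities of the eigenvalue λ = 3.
The characteristic polynomial is (x - 3)^4, so the factor x - 3 appears with exponent 4: the algebraic multiplicity is 4.

rank(A - 3I) = 2, so the eigenspace has dimension 4 - 2 = 2: the geometric multiplicity is 2.

Since 2 < 4, A is not diagonalizable.

algebraic multiplicity 4, geometric multiplicity 2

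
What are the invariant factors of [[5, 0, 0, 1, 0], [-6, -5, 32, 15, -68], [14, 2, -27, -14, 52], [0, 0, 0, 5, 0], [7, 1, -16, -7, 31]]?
x - 5, (x - 5)^2(x + 3)^2

The Jordan structure of A has elementary divisors (x + 3)^2, (x - 5)^2, (x - 5). Arranging the block sizes at each eigenvalue in decreasing order and taking row products gives the invariant factors.

Invariant factors (smallest first, each dividing the next): x - 5, (x - 5)^2(x + 3)^2.

Check: the last factor (x - 5)^2(x + 3)^2 is the minimal polynomial, and the product (x - 5)^3(x + 3)^2 is the characteristic polynomial.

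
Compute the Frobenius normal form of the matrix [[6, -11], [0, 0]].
R = [[0, 0], [1, 6]]

The invariant factors of A (the non-unit diagonal entries of the Smith normal form of xI - A over ℚ[x]) are x(x - 6), each dividing the next. The characteristic polynomial is their product, x(x - 6).

The rational canonical form is the block-diagonal matrix of companion matrices C(f_i):
R = [[0, 0], [1, 6]].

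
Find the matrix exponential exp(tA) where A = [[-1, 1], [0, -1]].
e^{tA} = [[e^{-t}, t*e^{-t}], [0, e^{-t}]]

A has Jordan form J = [[-1, 1], [0, -1]] with A = PJP^{-1}, so e^{tA} = P e^{tJ} P^{-1}.

For a Jordan block J_k(λ), e^{tJ_k(λ)} = e^{λt} · (I + tN + t^2 N^2/2! + ... + t^{k-1} N^{k-1}/(k-1)!) where N is the nilpotent superdiagonal part.

Assembling the blocks and conjugating back gives the entries of e^{tA} as shown above.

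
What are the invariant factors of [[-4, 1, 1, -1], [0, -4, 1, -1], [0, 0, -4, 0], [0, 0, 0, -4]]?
The Jordan structure of A has elementary divisors (x + 4)^3, (x + 4). Arranging the block sizes at each eigenvalue in decreasing order and taking row products gives the invariant factors.

Invariant factors (smallest first, each dividing the next): x + 4, (x + 4)^3.

Check: the last factor (x + 4)^3 is the minimal polynomial, and the product (x + 4)^4 is the characteristic polynomial.

x + 4, (x + 4)^3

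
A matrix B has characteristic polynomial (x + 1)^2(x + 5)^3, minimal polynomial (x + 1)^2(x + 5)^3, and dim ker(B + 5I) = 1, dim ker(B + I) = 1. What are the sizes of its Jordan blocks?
Jordan blocks: (-5, 3), (-1, 2)

λ = -5: algebraic multiplicity 3 (exponent in χ_B), largest block size 3 (exponent in m_B), 1 block (geometric multiplicity). This forces block sizes [3].
λ = -1: algebraic multiplicity 2 (exponent in χ_B), largest block size 2 (exponent in m_B), 1 block (geometric multiplicity). This forces block sizes [2].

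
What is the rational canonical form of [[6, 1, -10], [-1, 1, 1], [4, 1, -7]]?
The invariant factors of A (the non-unit diagonal entries of the Smith normal form of xI - A over ℚ[x]) are x^3 - 3x + 1, each dividing the next. The characteristic polynomial is their product, x^3 - 3x + 1.

The rational canonical form is the block-diagonal matrix of companion matrices C(f_i):
R = [[0, 0, -1], [1, 0, 3], [0, 1, 0]].

Note the characteristic polynomial does not split into linear factors over ℚ, so A has no Jordan form over ℚ; the rational canonical form exists over any field.

R = [[0, 0, -1], [1, 0, 3], [0, 1, 0]]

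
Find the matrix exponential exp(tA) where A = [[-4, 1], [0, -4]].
A has Jordan form J = [[-4, 1], [0, -4]] with A = PJP^{-1}, so e^{tA} = P e^{tJ} P^{-1}.

For a Jordan block J_k(λ), e^{tJ_k(λ)} = e^{λt} · (I + tN + t^2 N^2/2! + ... + t^{k-1} N^{k-1}/(k-1)!) where N is the nilpotent superdiagonal part.

Assembling the blocks and conjugating back gives the entries of e^{tA} as shown above.

e^{tA} = [[e^{-4*t}, t*e^{-4*t}], [0, e^{-4*t}]]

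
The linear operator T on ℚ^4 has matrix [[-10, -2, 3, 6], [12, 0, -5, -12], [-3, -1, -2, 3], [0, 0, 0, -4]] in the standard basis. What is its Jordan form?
J = [[-4, 1, 0, 0], [0, -4, 1, 0], [0, 0, -4, 0], [0, 0, 0, -4]]

The characteristic polynomial is det(xI - A) = (x + 4)^4, so the eigenvalues are -4 (algebraic multiplicity 4).

For λ = -4: rank(A + 4I) = 2, rank((A + 4I)^2) = 1, rank((A + 4I)^3) = 0. The eigenspace has dimension 4 - 2 = 2, so there are 2 Jordan blocks; the rank sequence gives block sizes [3, 1].

Assembling the blocks gives the Jordan form J above.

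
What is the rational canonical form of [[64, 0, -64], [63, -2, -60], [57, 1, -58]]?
R = [[0, 0, -64], [1, 0, 16], [0, 1, 4]]

The invariant factors of A (the non-unit diagonal entries of the Smith normal form of xI - A over ℚ[x]) are (x - 4)^2(x + 4), each dividing the next. The characteristic polynomial is their product, (x - 4)^2(x + 4).

The rational canonical form is the block-diagonal matrix of companion matrices C(f_i):
R = [[0, 0, -64], [1, 0, 16], [0, 1, 4]].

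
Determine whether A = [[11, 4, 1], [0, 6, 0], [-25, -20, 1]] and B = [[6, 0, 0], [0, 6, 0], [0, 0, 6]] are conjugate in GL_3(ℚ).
Both have characteristic polynomial (x - 6)^3, but the minimal polynomial of A is (x - 6)^2 while the minimal polynomial of B is x - 6. The minimal polynomial is a similarity invariant, so A and B are not similar.

No.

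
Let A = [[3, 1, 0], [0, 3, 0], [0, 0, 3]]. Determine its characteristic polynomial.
xI - A = [[x - 3, -1, 0], [0, x - 3, 0], [0, 0, x - 3]].

Expanding det(xI - A) along the first row:
det(xI - A) = + (x - 3)·det([[x - 3, 0], [0, x - 3]]) - (-1)·det([[0, 0], [0, x - 3]]) + (0)·det([[0, x - 3], [0, 0]]).

Evaluating gives χ_A(x) = x^3 - 9x^2 + 27x - 27 = (x - 3)^3.

χ_A(x) = (x - 3)^3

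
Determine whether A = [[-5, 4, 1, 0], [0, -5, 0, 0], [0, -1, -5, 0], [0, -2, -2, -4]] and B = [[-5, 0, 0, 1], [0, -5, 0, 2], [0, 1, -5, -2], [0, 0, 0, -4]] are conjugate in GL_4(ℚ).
No.

Both have characteristic polynomial (x + 4)(x + 5)^3, but the minimal polynomial of A is (x + 4)(x + 5)^3 while the minimal polynomial of B is (x + 4)(x + 5)^2. The minimal polynomial is a similarity invariant, so A and B are not similar.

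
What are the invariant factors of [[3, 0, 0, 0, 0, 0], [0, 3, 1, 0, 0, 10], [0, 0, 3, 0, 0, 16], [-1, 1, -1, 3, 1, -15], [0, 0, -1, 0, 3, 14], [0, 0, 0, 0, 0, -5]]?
The Jordan structure of A has elementary divisors (x + 5), (x - 3)^2, (x - 3)^2, (x - 3). Arranging the block sizes at each eigenvalue in decreasing order and taking row products gives the invariant factors.

Invariant factors (smallest first, each dividing the next): x - 3, (x - 3)^2, (x - 3)^2(x + 5).

Check: the last factor (x - 3)^2(x + 5) is the minimal polynomial, and the product (x - 3)^5(x + 5) is the characteristic polynomial.

x - 3, (x - 3)^2, (x - 3)^2(x + 5)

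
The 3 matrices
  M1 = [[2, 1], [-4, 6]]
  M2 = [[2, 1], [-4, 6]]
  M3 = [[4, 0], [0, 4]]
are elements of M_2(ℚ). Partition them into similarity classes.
2 classes: {M1, M2}, {M3}

Characteristic polynomials: χ_{M1} = (x - 4)^2, χ_{M2} = (x - 4)^2, χ_{M3} = (x - 4)^2.

{M1, M2}: invariant factors (x - 4)^2.

{M3}: invariant factors x - 4, x - 4.

Matrices are similar if and only if their invariant-factor lists agree; the partition into similarity classes is {M1, M2}, {M3}.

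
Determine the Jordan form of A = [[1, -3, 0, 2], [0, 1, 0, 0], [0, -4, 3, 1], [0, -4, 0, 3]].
J = [[1, 1, 0, 0], [0, 1, 0, 0], [0, 0, 3, 1], [0, 0, 0, 3]]

The characteristic polynomial is det(xI - A) = (x - 3)^2(x - 1)^2, so the eigenvalues are 1 (algebraic multiplicity 2), 3 (algebraic multiplicity 2).

For λ = 1: rank(A - I) = 3, rank((A - I)^2) = 2. The eigenspace has dimension 4 - 3 = 1, so there is 1 Jordan block; the rank sequence gives block sizes [2].

For λ = 3: rank(A - 3I) = 3, rank((A - 3I)^2) = 2. The eigenspace has dimension 4 - 3 = 1, so there is 1 Jordan block; the rank sequence gives block sizes [2].

Assembling the blocks gives the Jordan form J above.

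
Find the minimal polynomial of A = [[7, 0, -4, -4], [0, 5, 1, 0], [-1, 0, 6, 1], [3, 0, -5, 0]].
m_A(x) = (x - 5)^3(x - 3)

The characteristic polynomial factors as (x - 5)^3(x - 3). The minimal polynomial is ∏(x - λ)^{k_λ} where k_λ is the size of the largest Jordan block at λ.

For λ = 3: rank(A - 3I) = 3, and the largest Jordan block has size 1 (the smallest k with rank((A - 3I)^k) = rank((A - 3I)^(k+1))).
For λ = 5: rank(A - 5I) = 3, and the largest Jordan block has size 3 (the smallest k with rank((A - 5I)^k) = rank((A - 5I)^(k+1))).

So m_A(x) = (x - 5)^3(x - 3).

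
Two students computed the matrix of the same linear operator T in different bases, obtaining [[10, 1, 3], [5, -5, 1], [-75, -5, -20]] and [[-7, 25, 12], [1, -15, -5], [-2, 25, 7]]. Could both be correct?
Yes.

Two matrices over a field are similar if and only if they have the same invariant factors.

Both A and B have characteristic polynomial (x + 5)^3 and minimal polynomial (x + 5)^3. Computing further, both have invariant factors (x + 5)^3. Hence A and B are similar.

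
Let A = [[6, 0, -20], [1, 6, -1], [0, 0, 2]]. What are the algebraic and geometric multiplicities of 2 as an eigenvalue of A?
The characteristic polynomial is (x - 6)^2(x - 2), so the factor x - 2 appears with exponent 1: the algebraic multiplicity is 1.

rank(A - 2I) = 2, so the eigenspace has dimension 3 - 2 = 1: the geometric multiplicity is 1.

algebraic multiplicity 1, geometric multiplicity 1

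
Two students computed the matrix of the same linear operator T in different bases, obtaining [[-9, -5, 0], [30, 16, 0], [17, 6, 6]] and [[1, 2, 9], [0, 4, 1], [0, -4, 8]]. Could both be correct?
Yes.

Two matrices over a field are similar if and only if they have the same invariant factors.

Both A and B have characteristic polynomial (x - 6)^2(x - 1) and minimal polynomial (x - 6)^2(x - 1). Computing further, both have invariant factors (x - 6)^2(x - 1). Hence A and B are similar.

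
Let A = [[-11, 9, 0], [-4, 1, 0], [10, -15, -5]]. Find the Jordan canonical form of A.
J = [[-5, 1, 0], [0, -5, 0], [0, 0, -5]]

The characteristic polynomial is det(xI - A) = (x + 5)^3, so the eigenvalues are -5 (algebraic multiplicity 3).

For λ = -5: rank(A + 5I) = 1, rank((A + 5I)^2) = 0. The eigenspace has dimension 3 - 1 = 2, so there are 2 Jordan blocks; the rank sequence gives block sizes [2, 1].

Assembling the blocks gives the Jordan form J above.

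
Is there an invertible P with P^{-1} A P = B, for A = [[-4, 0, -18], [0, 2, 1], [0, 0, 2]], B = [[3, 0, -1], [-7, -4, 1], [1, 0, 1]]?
Yes.

Two matrices over a field are similar if and only if they have the same invariant factors.

Both A and B have characteristic polynomial (x - 2)^2(x + 4) and minimal polynomial (x - 2)^2(x + 4). Computing further, both have invariant factors (x - 2)^2(x + 4). Hence A and B are similar.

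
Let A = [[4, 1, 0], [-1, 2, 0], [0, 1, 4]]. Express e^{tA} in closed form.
A has Jordan form J = [[3, 1, 0], [0, 3, 0], [0, 0, 4]] with A = PJP^{-1}, so e^{tA} = P e^{tJ} P^{-1}.

For a Jordan block J_k(λ), e^{tJ_k(λ)} = e^{λt} · (I + tN + t^2 N^2/2! + ... + t^{k-1} N^{k-1}/(k-1)!) where N is the nilpotent superdiagonal part.

Assembling the blocks and conjugating back gives the entries of e^{tA} as shown above.

e^{tA} = [[(t + 1)*e^{3*t}, t*e^{3*t}, 0], [-t*e^{3*t}, (1 - t)*e^{3*t}, 0], [(t - e^{t} + 1)*e^{3*t}, t*e^{3*t}, e^{4*t}]]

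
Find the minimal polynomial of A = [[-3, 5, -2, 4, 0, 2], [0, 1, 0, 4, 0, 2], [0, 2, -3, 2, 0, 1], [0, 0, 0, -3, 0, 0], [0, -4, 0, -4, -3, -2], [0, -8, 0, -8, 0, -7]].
The characteristic polynomial factors as (x + 3)^6. The minimal polynomial is ∏(x - λ)^{k_λ} where k_λ is the size of the largest Jordan block at λ.

For λ = -3: rank(A + 3I) = 2, and the largest Jordan block has size 2 (the smallest k with rank((A + 3I)^k) = rank((A + 3I)^(k+1))).

So m_A(x) = (x + 3)^2.

m_A(x) = (x + 3)^2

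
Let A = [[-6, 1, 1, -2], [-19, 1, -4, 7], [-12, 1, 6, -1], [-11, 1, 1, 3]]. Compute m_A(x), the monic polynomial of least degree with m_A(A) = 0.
The characteristic polynomial factors as (x - 5)^2(x + 3)^2. The minimal polynomial is ∏(x - λ)^{k_λ} where k_λ is the size of the largest Jordan block at λ.

For λ = -3: rank(A + 3I) = 3, and the largest Jordan block has size 2 (the smallest k with rank((A + 3I)^k) = rank((A + 3I)^(k+1))).
For λ = 5: rank(A - 5I) = 3, and the largest Jordan block has size 2 (the smallest k with rank((A - 5I)^k) = rank((A - 5I)^(k+1))).

So m_A(x) = (x - 5)^2(x + 3)^2.

m_A(x) = (x - 5)^2(x + 3)^2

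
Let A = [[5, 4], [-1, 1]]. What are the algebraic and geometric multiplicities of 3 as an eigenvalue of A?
The characteristic polynomial is (x - 3)^2, so the factor x - 3 appears with exponent 2: the algebraic multiplicity is 2.

rank(A - 3I) = 1, so the eigenspace has dimension 2 - 1 = 1: the geometric multiplicity is 1.

Since 1 < 2, A is not diagonalizable.

algebraic multiplicity 2, geometric multiplicity 1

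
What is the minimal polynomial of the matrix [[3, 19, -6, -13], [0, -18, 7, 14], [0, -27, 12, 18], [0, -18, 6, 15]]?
m_A(x) = (x - 3)^3

The characteristic polynomial factors as (x - 3)^4. The minimal polynomial is ∏(x - λ)^{k_λ} where k_λ is the size of the largest Jordan block at λ.

For λ = 3: rank(A - 3I) = 2, and the largest Jordan block has size 3 (the smallest k with rank((A - 3I)^k) = rank((A - 3I)^(k+1))).

So m_A(x) = (x - 3)^3.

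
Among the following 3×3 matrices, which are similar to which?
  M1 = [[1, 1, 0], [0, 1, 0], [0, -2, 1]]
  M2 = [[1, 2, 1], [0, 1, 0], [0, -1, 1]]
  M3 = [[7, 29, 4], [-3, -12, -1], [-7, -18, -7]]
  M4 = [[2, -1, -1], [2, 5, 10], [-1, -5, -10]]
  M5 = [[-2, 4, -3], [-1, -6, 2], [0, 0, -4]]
Characteristic polynomials: χ_{M1} = (x - 1)^3, χ_{M2} = (x - 1)^3, χ_{M3} = (x + 4)^3, χ_{M4} = (x - 1)^2(x + 5), χ_{M5} = (x + 4)^3.

{M1}: invariant factors x - 1, (x - 1)^2.

{M2}: invariant factors (x - 1)^3.

{M3, M5}: invariant factors (x + 4)^3.

{M4}: invariant factors (x - 1)^2(x + 5).

Matrices are similar if and only if their invariant-factor lists agree; the partition into similarity classes is {M1}, {M2}, {M3, M5}, {M4}.

4 classes: {M1}, {M2}, {M3, M5}, {M4}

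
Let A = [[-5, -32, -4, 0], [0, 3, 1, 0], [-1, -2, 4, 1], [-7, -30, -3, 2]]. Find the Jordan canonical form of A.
J = [[-5, 0, 0, 0], [0, 3, 1, 0], [0, 0, 3, 1], [0, 0, 0, 3]]

The characteristic polynomial is det(xI - A) = (x - 3)^3(x + 5), so the eigenvalues are -5 (algebraic multiplicity 1), 3 (algebraic multiplicity 3).

For λ = -5: algebraic multiplicity 1 gives one 1×1 block.

For λ = 3: rank(A - 3I) = 3, rank((A - 3I)^2) = 2, rank((A - 3I)^3) = 1. The eigenspace has dimension 4 - 3 = 1, so there is 1 Jordan block; the rank sequence gives block sizes [3].

Assembling the blocks gives the Jordan form J above.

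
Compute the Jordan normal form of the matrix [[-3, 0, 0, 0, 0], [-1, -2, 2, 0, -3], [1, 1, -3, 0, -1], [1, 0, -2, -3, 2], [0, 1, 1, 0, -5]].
The characteristic polynomial is det(xI - A) = (x + 3)^4(x + 4), so the eigenvalues are -4 (algebraic multiplicity 1), -3 (algebraic multiplicity 4).

For λ = -4: algebraic multiplicity 1 gives one 1×1 block.

For λ = -3: rank(A + 3I) = 3, rank((A + 3I)^2) = 1. The eigenspace has dimension 5 - 3 = 2, so there are 2 Jordan blocks; the rank sequence gives block sizes [2, 2].

Assembling the blocks gives the Jordan form J above.

J = [[-4, 0, 0, 0, 0], [0, -3, 1, 0, 0], [0, 0, -3, 0, 0], [0, 0, 0, -3, 1], [0, 0, 0, 0, -3]]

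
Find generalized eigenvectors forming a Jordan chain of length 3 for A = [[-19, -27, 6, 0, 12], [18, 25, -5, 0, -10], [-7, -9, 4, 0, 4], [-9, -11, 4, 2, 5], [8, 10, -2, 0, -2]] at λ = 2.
We seek v_1 ∈ ker((A - 2I)^3) \ ker((A - 2I)^2), then set v_{i+1} = (A - 2I) v_i.

One such chain is v_1 = [[0, 0, 1, 2, 0]]^T, v_2 = [[6, -5, 2, 4, -2]]^T, v_3 = [[-3, 3, -1, -1, 2]]^T. Check: (A - 2I) v_3 = [[0, 0, 0, 0, 0]]^T = 0.

v_1 = [[0, 0, 1, 2, 0]]^T, v_2 = [[6, -5, 2, 4, -2]]^T, v_3 = [[-3, 3, -1, -1, 2]]^T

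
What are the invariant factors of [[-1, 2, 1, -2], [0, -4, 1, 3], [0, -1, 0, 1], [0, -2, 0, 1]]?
The Jordan structure of A has elementary divisors (x + 1)^3, (x + 1). Arranging the block sizes at each eigenvalue in decreasing order and taking row products gives the invariant factors.

Invariant factors (smallest first, each dividing the next): x + 1, (x + 1)^3.

Check: the last factor (x + 1)^3 is the minimal polynomial, and the product (x + 1)^4 is the characteristic polynomial.

x + 1, (x + 1)^3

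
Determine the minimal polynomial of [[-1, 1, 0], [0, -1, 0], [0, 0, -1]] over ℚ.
The characteristic polynomial factors as (x + 1)^3. The minimal polynomial is ∏(x - λ)^{k_λ} where k_λ is the size of the largest Jordan block at λ.

For λ = -1: rank(A + I) = 1, and the largest Jordan block has size 2 (the smallest k with rank((A + I)^k) = rank((A + I)^(k+1))).

So m_A(x) = (x + 1)^2.

m_A(x) = (x + 1)^2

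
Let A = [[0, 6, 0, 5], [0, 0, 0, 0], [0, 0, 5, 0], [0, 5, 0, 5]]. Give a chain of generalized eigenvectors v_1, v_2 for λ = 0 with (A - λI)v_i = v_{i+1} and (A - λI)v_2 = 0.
We seek v_1 ∈ ker(A^2) \ ker(A), then set v_{i+1} = A v_i.

One such chain is v_1 = [[-1, 1, 0, -1]]^T, v_2 = [[1, 0, 0, 0]]^T. Check: A v_2 = [[0, 0, 0, 0]]^T = 0.

v_1 = [[-1, 1, 0, -1]]^T, v_2 = [[1, 0, 0, 0]]^T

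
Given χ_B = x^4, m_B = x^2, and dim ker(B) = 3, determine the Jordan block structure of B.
λ = 0: algebraic multiplicity 4 (exponent in χ_B), largest block size 2 (exponent in m_B), 3 blocks (geometric multiplicity). These force block sizes [2, 1, 1].

Jordan blocks: (0, 2), (0, 1), (0, 1)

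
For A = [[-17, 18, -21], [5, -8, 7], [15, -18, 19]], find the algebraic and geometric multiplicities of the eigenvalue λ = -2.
The characteristic polynomial is (x + 2)^3, so the factor x + 2 appears with exponent 3: the algebraic multiplicity is 3.

rank(A + 2I) = 1, so the eigenspace has dimension 3 - 1 = 2: the geometric multiplicity is 2.

Since 2 < 3, A is not diagonalizable.

algebraic multiplicity 3, geometric multiplicity 2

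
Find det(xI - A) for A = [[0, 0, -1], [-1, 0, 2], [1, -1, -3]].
χ_A(x) = (x + 1)^3

xI - A = [[x, 0, 1], [1, x, -2], [-1, 1, x + 3]].

Expanding det(xI - A) along the first row:
det(xI - A) = + (x)·det([[x, -2], [1, x + 3]]) - (0)·det([[1, -2], [-1, x + 3]]) + (1)·det([[1, x], [-1, 1]]).

Evaluating gives χ_A(x) = x^3 + 3x^2 + 3x + 1 = (x + 1)^3.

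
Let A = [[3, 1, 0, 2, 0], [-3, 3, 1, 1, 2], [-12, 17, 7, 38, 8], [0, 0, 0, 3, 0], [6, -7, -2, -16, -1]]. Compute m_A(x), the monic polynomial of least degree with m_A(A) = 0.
m_A(x) = (x - 3)^3

The characteristic polynomial factors as (x - 3)^5. The minimal polynomial is ∏(x - λ)^{k_λ} where k_λ is the size of the largest Jordan block at λ.

For λ = 3: rank(A - 3I) = 2, and the largest Jordan block has size 3 (the smallest k with rank((A - 3I)^k) = rank((A - 3I)^(k+1))).

So m_A(x) = (x - 3)^3.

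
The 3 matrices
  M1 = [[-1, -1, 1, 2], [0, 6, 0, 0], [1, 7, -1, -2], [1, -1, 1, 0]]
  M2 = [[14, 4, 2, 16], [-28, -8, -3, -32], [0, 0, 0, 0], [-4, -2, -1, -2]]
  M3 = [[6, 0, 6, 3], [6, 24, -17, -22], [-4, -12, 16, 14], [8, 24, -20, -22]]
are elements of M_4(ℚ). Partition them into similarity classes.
2 classes: {M1, M2}, {M3}

Characteristic polynomials: χ_{M1} = x^2(x - 6)(x + 2), χ_{M2} = x^2(x - 6)(x + 2), χ_{M3} = (x - 6)^4.

{M1, M2}: invariant factors x^2(x - 6)(x + 2).

{M3}: invariant factors (x - 6)^2, (x - 6)^2.

Matrices are similar if and only if their invariant-factor lists agree; the partition into similarity classes is {M1, M2}, {M3}.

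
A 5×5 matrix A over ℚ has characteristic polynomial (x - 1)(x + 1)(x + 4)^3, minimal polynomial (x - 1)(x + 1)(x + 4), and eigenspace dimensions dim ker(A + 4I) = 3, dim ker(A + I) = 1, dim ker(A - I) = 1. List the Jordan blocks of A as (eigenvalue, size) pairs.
Jordan blocks: (-4, 1), (-4, 1), (-4, 1), (-1, 1), (1, 1)

λ = -4: algebraic multiplicity 3 (exponent in χ_A), largest block size 1 (exponent in m_A), 3 blocks (geometric multiplicity). These force block sizes [1, 1, 1].
λ = -1: algebraic multiplicity 1 (exponent in χ_A), largest block size 1 (exponent in m_A), 1 block (geometric multiplicity). This forces block sizes [1].
λ = 1: algebraic multiplicity 1 (exponent in χ_A), largest block size 1 (exponent in m_A), 1 block (geometric multiplicity). This forces block sizes [1].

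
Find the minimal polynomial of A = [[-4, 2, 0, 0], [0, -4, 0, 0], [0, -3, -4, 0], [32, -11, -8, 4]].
The characteristic polynomial factors as (x - 4)(x + 4)^3. The minimal polynomial is ∏(x - λ)^{k_λ} where k_λ is the size of the largest Jordan block at λ.

For λ = -4: rank(A + 4I) = 2, and the largest Jordan block has size 2 (the smallest k with rank((A + 4I)^k) = rank((A + 4I)^(k+1))).
For λ = 4: rank(A - 4I) = 3, and the largest Jordan block has size 1 (the smallest k with rank((A - 4I)^k) = rank((A - 4I)^(k+1))).

So m_A(x) = (x - 4)(x + 4)^2.

m_A(x) = (x - 4)(x + 4)^2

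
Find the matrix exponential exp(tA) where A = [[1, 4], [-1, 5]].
A has Jordan form J = [[3, 1], [0, 3]] with A = PJP^{-1}, so e^{tA} = P e^{tJ} P^{-1}.

For a Jordan block J_k(λ), e^{tJ_k(λ)} = e^{λt} · (I + tN + t^2 N^2/2! + ... + t^{k-1} N^{k-1}/(k-1)!) where N is the nilpotent superdiagonal part.

Assembling the blocks and conjugating back gives the entries of e^{tA} as shown above.

e^{tA} = [[(1 - 2*t)*e^{3*t}, 4*t*e^{3*t}], [-t*e^{3*t}, (2*t + 1)*e^{3*t}]]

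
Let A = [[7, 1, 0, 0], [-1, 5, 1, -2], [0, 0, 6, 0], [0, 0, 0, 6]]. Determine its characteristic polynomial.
xI - A = [[x - 7, -1, 0, 0], [1, x - 5, -1, 2], [0, 0, x - 6, 0], [0, 0, 0, x - 6]].

Expanding det(xI - A) along the first row:
det(xI - A) = + (x - 7)·det([[x - 5, -1, 2], [0, x - 6, 0], [0, 0, x - 6]]) - (-1)·det([[1, -1, 2], [0, x - 6, 0], [0, 0, x - 6]]) + (0)·det([[1, x - 5, 2], [0, 0, 0], [0, 0, x - 6]]) - (0)·det([[1, x - 5, -1], [0, 0, x - 6], [0, 0, 0]]).

Evaluating gives χ_A(x) = x^4 - 24x^3 + 216x^2 - 864x + 1296 = (x - 6)^4.

χ_A(x) = (x - 6)^4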